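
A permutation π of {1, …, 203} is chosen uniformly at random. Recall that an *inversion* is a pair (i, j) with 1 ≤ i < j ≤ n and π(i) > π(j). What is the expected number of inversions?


Write X = Σ X_I over the C(203, 2) = 20503 pairs i < j, with X_I the indicator of one inversion.
There are 20503 indicators.
For each fixed pair i < j, the values π(i) and π(j) are two distinct elements of {1, …, 203} in uniformly random order; by symmetry P[π(i) > π(j)] = 1/2.
By linearity: E[X] = 20503 · (1/2) = C(203, 2) · (1/2) = 20503/2 = 20503/2 ≈ 10251.50000.

E[X] = 20503/2 = 10251.50000.


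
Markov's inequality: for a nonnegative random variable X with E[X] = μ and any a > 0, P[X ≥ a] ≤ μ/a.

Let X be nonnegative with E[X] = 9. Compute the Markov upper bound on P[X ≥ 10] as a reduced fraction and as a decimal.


μ = E[X] = 9, a = 10.
Markov: P[X ≥ 10] ≤ μ/a = (9)/10 = 9/10.
Numerically: ≈ 0.90000.
(Since a = 10 > μ = 9.00000, the bound 9/10 is < 1 and informative.)

P[X ≥ 10] ≤ 9/10 ≈ 0.90000.


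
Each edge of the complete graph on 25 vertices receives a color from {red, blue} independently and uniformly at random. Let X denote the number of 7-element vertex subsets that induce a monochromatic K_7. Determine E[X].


Let X = Σ_S X_S over the C(25, 7) = 480700 subsets S of size 7, where X_S = 1 if the K_7 on S is monochromatic.
For a fixed S, the K_7 on S has C(7, 2) = 21 edges. P[all 21 edges red] = (1/2)^21, and likewise for blue, so P[monochromatic] = 2·(1/2)^21 = 2^{1 − 21} = 1/1048576.
By linearity of expectation: E[X] = C(25, 7) · 2^{1 − 21} = 480700 · 1/1048576 = 120175/262144.
Numerically: E[X] ≈ 0.458431.

E[X] = C(25,7)·2^(1−C(7,2)) = 120175/262144 ≈ 0.458431.


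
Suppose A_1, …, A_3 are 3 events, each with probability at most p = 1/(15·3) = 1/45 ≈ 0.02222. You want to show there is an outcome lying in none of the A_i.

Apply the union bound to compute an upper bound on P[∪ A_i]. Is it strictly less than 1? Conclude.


Union bound: P[∪_{i=1}^{3} A_i] ≤ Σ_i P[A_i] ≤ 3·p = 3·(1/45) = 1/15.
Numerically: 1/15 ≈ 0.06667.
Is 1/15 < 1? YES.
Since P[∪ A_i] ≤ 1/15 < 1, the complement has P[∩ A_i^c] ≥ 1 − 1/15 = 14/15 > 0, so some outcome avoids every A_i.

3·p = 1/15 ≈ 0.06667; existence CERTIFIED by the union bound.


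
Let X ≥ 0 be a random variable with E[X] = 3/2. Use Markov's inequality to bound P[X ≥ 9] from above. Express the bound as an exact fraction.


μ = E[X] = 3/2, a = 9.
Markov: P[X ≥ 9] ≤ μ/a = (3/2)/9 = 1/6.
Numerically: ≈ 0.166667.
(Since a = 9 > μ = 1.500000, the bound 1/6 is < 1 and informative.)

P[X ≥ 9] ≤ 1/6 ≈ 0.166667.


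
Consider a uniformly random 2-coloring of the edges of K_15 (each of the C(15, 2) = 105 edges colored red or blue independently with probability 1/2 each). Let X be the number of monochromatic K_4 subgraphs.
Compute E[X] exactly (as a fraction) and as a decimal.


Let X = Σ_S X_S over the C(15, 4) = 1365 subsets S of size 4, where X_S = 1 if the K_4 on S is monochromatic.
For a fixed S, the K_4 on S has C(4, 2) = 6 edges. P[all 6 edges red] = (1/2)^6, and likewise for blue, so P[monochromatic] = 2·(1/2)^6 = 2^{1 − 6} = 1/32.
Summing: E[X] = C(15, 4) · 2^{1 − 6} = 1365 · 1/32 = 1365/32.
Numerically: E[X] ≈ 42.656250.

E[X] = C(15,4)·2^(1−C(4,2)) = 1365/32 ≈ 42.656250.


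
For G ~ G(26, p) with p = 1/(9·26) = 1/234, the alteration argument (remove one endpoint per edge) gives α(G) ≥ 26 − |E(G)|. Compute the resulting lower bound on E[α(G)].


E[|E(G)|] = C(26, 2)·p = 325 · (1/234) = 25/18.
E[α(G)] ≥ n − E[|E(G)|] = 26 − 25/18 = 443/18.
Numerically: ≈ 24.611.
(This is only a lower bound; the true E[α(G)] may be larger.)

E[α(G)] ≥ 443/18 ≈ 24.611.


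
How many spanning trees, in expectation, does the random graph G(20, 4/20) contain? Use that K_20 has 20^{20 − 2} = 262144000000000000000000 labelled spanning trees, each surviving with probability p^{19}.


K_20 has 20^{20 − 2} = 262144000000000000000000 labelled spanning trees.
For each such spanning tree H, let X_H = 1 if all 19 edges of H are present in G. Then P[X_H = 1] = p^{19} = (1/5)^{19} = 1/19073486328125.
By linearity: E[X] = Σ_H E[X_H] = 262144000000000000000000 · p^{19} = 262144000000000000000000 · 1/19073486328125 = 68719476736/5.
Numerically: E[X] ≈ 1.374e+10.

E[X] = 262144000000000000000000 · (1/5)^{19} = 68719476736/5 ≈ 1.374e+10.


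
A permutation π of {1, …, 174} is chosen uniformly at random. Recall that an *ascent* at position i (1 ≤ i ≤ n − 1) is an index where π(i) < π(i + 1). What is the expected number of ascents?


Write X = Σ X_I over i = 1, …, 173, with X_I the indicator of one ascent.
There are 173 indicators.
For each fixed i, the pair (π(i), π(i+1)) is a uniformly random ordered pair of distinct values from {1, …, 174}; by symmetry P[π(i) < π(i+1)] = 1/2.
By linearity: E[X] = 173 · (1/2) = (174 − 1) · (1/2) = 173/2 ≈ 86.500.

E[X] = 173/2 = 86.500.


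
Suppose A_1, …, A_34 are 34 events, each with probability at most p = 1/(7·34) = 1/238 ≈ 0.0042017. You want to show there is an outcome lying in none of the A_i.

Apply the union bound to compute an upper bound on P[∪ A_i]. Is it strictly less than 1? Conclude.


Union bound: P[∪_{i=1}^{34} A_i] ≤ Σ_i P[A_i] ≤ 34·p = 34·(1/238) = 1/7.
Numerically: 1/7 ≈ 0.1428571.
Is 1/7 < 1? YES.
Since P[∪ A_i] ≤ 1/7 < 1, the complement has P[∩ A_i^c] ≥ 1 − 1/7 = 6/7 > 0, so some outcome avoids every A_i.

34·p = 1/7 ≈ 0.1428571; existence CERTIFIED by the union bound.


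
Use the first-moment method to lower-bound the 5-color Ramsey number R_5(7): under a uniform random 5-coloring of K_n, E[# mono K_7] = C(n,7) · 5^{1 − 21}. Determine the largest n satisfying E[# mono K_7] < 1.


We need C(n, 7) · 5^{1 − 21} < 1, i.e. C(n, 7) < 5^{21 − 1} = 95367431640625.
Check values of n near the boundary:
  n = 333: C(333, 7) = 84549532139028; 84549532139028 < 95367431640625? YES
  n = 334: C(334, 7) = 86359460961576; 86359460961576 < 95367431640625? YES
  n = 335: C(335, 7) = 88202498238195; 88202498238195 < 95367431640625? YES
  n = 336: C(336, 7) = 90079147136880; 90079147136880 < 95367431640625? YES
  n = 337: C(337, 7) = 91989916924632; 91989916924632 < 95367431640625? YES
  n = 338: C(338, 7) = 93935323022736; 93935323022736 < 95367431640625? YES
  n = 339: C(339, 7) = 95915887062372; 95915887062372 < 95367431640625? NO
  n = 340: C(340, 7) = 97932136940560; 97932136940560 < 95367431640625? NO
  n = 341: C(341, 7) = 99984606876440; 99984606876440 < 95367431640625? NO
The largest n with C(n, 7) < 95367431640625 is n = 338 (where E[X] = 93935323022736/95367431640625 ≈ 0.9850). Hence R_5(7) > 338, i.e. R_5(7) ≥ 339.

Largest n = 338; hence R_5(7) > 338.


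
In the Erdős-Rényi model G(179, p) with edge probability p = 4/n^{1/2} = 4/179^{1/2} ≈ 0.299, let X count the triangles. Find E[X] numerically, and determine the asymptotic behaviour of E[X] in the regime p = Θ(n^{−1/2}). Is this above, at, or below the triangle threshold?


Number of potential triangles: C(179, 3) = 939929.
Each occurs with probability p³ ≈ (0.299)³ ≈ 2.672394e-02.
By linearity: E[X] = C(179, 3)·p³ ≈ 939929 · 2.672394e-02 ≈ 25118.6027.
Since α = 1/2 < 1, p = c/n^{1/2} ≫ 1/n is above the triangle threshold p ~ 1/n. Asymptotically E[X] ~ (c³/6)·n^{3(1−α)} = (4³/6)·n^{1.5} → ∞; triangles are abundant w.h.p.

E[X] ≈ 25118.6027; in regime p = Θ(1/n^{1/2}) E[X] diverges (above the triangle threshold p ~ 1/n).


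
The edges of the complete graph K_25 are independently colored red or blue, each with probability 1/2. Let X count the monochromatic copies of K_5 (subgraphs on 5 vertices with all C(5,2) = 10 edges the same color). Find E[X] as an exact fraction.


Let X = Σ_S X_S over the C(25, 5) = 53130 subsets S of size 5, where X_S = 1 if the K_5 on S is monochromatic.
For a fixed S, the K_5 on S has C(5, 2) = 10 edges. P[all 10 edges red] = (1/2)^10, and likewise for blue, so P[monochromatic] = 2·(1/2)^10 = 2^{1 − 10} = 1/512.
By linearity of expectation: E[X] = C(25, 5) · 2^{1 − 10} = 53130 · 1/512 = 26565/256.
Numerically: E[X] ≈ 103.7695.

E[X] = C(25,5)·2^(1−C(5,2)) = 26565/256 ≈ 103.7695.


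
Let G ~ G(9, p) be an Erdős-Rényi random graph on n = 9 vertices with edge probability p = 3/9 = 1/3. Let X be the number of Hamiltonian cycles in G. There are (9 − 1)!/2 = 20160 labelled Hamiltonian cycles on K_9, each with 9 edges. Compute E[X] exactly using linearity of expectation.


K_9 has (9 − 1)!/2 = 20160 labelled Hamiltonian cycles.
For each such Hamiltonian cycle H, let X_H = 1 if all 9 edges of H are present in G. Then P[X_H = 1] = p^{9} = (1/3)^{9} = 1/19683.
Summing the indicators: E[X] = Σ_H E[X_H] = 20160 · p^{9} = 20160 · 1/19683 = 2240/2187.
Numerically: E[X] ≈ 1.02423.

E[X] = 20160 · (1/3)^{9} = 2240/2187 ≈ 1.02423.


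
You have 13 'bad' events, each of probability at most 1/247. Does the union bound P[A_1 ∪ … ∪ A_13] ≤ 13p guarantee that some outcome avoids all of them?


Union bound: P[∪_{i=1}^{13} A_i] ≤ Σ_i P[A_i] ≤ 13·p = 13·(1/247) = 1/19.
Numerically: 1/19 ≈ 0.0526316.
Is 1/19 < 1? YES.
Since P[∪ A_i] ≤ 1/19 < 1, the complement has P[∩ A_i^c] ≥ 1 − 1/19 = 18/19 > 0, so some outcome avoids every A_i.

13·p = 1/19 ≈ 0.0526316; existence CERTIFIED by the union bound.


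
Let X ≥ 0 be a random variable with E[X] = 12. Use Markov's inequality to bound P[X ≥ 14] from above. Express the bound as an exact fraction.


μ = E[X] = 12, a = 14.
Markov: P[X ≥ 14] ≤ μ/a = (12)/14 = 6/7.
Numerically: ≈ 0.8571.
(Since a = 14 > μ = 12.0000, the bound 6/7 is < 1 and informative.)

P[X ≥ 14] ≤ 6/7 ≈ 0.8571.


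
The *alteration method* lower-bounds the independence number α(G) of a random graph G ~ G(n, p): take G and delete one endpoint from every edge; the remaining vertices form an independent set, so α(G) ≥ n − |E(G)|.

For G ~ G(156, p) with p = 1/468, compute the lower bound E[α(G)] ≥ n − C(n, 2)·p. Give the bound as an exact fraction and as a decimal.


E[|E(G)|] = C(156, 2)·p = 12090 · (1/468) = 155/6.
E[α(G)] ≥ n − E[|E(G)|] = 156 − 155/6 = 781/6.
Numerically: ≈ 130.1667.
(This is only a lower bound; the true E[α(G)] may be larger.)

E[α(G)] ≥ 781/6 ≈ 130.1667.


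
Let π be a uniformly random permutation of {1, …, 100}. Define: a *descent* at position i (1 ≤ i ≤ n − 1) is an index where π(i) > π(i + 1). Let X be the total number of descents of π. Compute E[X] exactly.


Write X = Σ X_I over i = 1, …, 99, with X_I the indicator of one descent.
There are 99 indicators.
For each fixed i, the pair (π(i), π(i+1)) is a uniformly random ordered pair of distinct values from {1, …, 100}; by symmetry P[π(i) > π(i+1)] = 1/2.
By linearity: E[X] = 99 · (1/2) = (100 − 1) · (1/2) = 99/2 ≈ 49.500000.

E[X] = 99/2 = 49.500000.


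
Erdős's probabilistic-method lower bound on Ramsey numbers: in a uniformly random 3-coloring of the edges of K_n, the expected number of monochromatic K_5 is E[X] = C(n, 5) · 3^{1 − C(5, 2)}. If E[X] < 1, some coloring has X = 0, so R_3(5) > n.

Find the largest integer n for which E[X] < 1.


We need C(n, 5) · 3^{1 − 10} < 1, i.e. C(n, 5) < 3^{10 − 1} = 19683.
Check values of n near the boundary:
  n = 17: C(17, 5) = 6188; 6188 < 19683? YES
  n = 18: C(18, 5) = 8568; 8568 < 19683? YES
  n = 19: C(19, 5) = 11628; 11628 < 19683? YES
  n = 20: C(20, 5) = 15504; 15504 < 19683? YES
  n = 21: C(21, 5) = 20349; 20349 < 19683? NO
The largest n with C(n, 5) < 19683 is n = 20 (where E[X] = 5168/6561 ≈ 0.788). Hence R_3(5) > 20, i.e. R_3(5) ≥ 21.

Largest n = 20; hence R_3(5) > 20.


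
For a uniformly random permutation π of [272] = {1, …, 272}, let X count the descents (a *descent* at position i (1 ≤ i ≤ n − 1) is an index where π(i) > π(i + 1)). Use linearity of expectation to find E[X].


Write X = Σ X_I over i = 1, …, 271, with X_I the indicator of one descent.
There are 271 indicators.
For each fixed i, the pair (π(i), π(i+1)) is a uniformly random ordered pair of distinct values from {1, …, 272}; by symmetry P[π(i) > π(i+1)] = 1/2.
By linearity: E[X] = 271 · (1/2) = (272 − 1) · (1/2) = 271/2 ≈ 135.50000.

E[X] = 271/2 = 135.50000.


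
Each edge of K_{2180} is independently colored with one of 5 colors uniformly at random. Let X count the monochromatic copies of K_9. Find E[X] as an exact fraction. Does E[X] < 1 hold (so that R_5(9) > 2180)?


E[X] = C(2180, 9) · 5^{1 − 36} = 3014145651459519573444800 · 5^{−35} = 3014145651459519573444800/2910383045673370361328125.
As a reduced fraction: E[X] = 120565826058380782937792/116415321826934814453125 ≈ 1.035653.
Is E[X] < 1? NO.
Since E[X] ≥ 1, the first-moment bound is inconclusive at n = 2180; it does NOT by itself certify R_5(9) > 2180.

E[X] = 120565826058380782937792/116415321826934814453125 ≈ 1.035653; E[X] ≥ 1; first-moment method inconclusive here.


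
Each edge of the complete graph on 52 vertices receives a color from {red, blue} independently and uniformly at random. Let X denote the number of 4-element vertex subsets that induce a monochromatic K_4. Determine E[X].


Let X = Σ_S X_S over the C(52, 4) = 270725 subsets S of size 4, where X_S = 1 if the K_4 on S is monochromatic.
For a fixed S, the K_4 on S has C(4, 2) = 6 edges. P[all 6 edges red] = (1/2)^6, and likewise for blue, so P[monochromatic] = 2·(1/2)^6 = 2^{1 − 6} = 1/32.
Summing: E[X] = C(52, 4) · 2^{1 − 6} = 270725 · 1/32 = 270725/32.
Numerically: E[X] ≈ 8460.15625.

E[X] = C(52,4)·2^(1−C(4,2)) = 270725/32 ≈ 8460.15625.


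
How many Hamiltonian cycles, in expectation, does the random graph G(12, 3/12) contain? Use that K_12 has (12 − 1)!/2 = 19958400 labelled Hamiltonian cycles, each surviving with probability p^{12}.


K_12 has (12 − 1)!/2 = 19958400 labelled Hamiltonian cycles.
For each such Hamiltonian cycle H, let X_H = 1 if all 12 edges of H are present in G. Then P[X_H = 1] = p^{12} = (1/4)^{12} = 1/16777216.
Summing the indicators: E[X] = Σ_H E[X_H] = 19958400 · p^{12} = 19958400 · 1/16777216 = 155925/131072.
Numerically: E[X] ≈ 1.18961.

E[X] = 19958400 · (1/4)^{12} = 155925/131072 ≈ 1.18961.


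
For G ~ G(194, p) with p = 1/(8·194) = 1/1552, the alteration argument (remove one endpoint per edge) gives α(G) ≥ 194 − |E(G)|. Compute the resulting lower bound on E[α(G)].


E[|E(G)|] = C(194, 2)·p = 18721 · (1/1552) = 193/16.
E[α(G)] ≥ n − E[|E(G)|] = 194 − 193/16 = 2911/16.
Numerically: ≈ 181.938.
(This is only a lower bound; the true E[α(G)] may be larger.)

E[α(G)] ≥ 2911/16 ≈ 181.938.


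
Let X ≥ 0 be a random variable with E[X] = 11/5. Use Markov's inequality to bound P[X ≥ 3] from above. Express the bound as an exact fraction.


μ = E[X] = 11/5, a = 3.
Markov: P[X ≥ 3] ≤ μ/a = (11/5)/3 = 11/15.
Numerically: ≈ 0.733333.
(Since a = 3 > μ = 2.200000, the bound 11/15 is < 1 and informative.)

P[X ≥ 3] ≤ 11/15 ≈ 0.733333.


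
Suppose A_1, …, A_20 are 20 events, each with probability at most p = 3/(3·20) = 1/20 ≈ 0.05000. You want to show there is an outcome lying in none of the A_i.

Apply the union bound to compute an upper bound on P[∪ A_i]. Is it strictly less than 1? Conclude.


Union bound: P[∪_{i=1}^{20} A_i] ≤ Σ_i P[A_i] ≤ 20·p = 20·(1/20) = 1.
Numerically: 1 ≈ 1.00000.
Is 1 < 1? NO.
Since the bound 1 is ≥ 1, the union bound is uninformative here; it does NOT by itself certify existence.

20·p = 1 ≈ 1.00000; existence NOT certified by the union bound.


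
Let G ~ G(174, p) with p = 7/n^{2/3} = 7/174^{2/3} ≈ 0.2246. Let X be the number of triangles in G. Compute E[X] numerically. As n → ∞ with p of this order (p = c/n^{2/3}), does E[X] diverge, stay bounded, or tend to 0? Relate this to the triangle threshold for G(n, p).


Number of potential triangles: C(174, 3) = 862924.
Each occurs with probability p³ ≈ (0.2246)³ ≈ 1.132911e-02.
By linearity: E[X] = C(174, 3)·p³ ≈ 862924 · 1.132911e-02 ≈ 9776.1571.
Since α = 2/3 < 1, p = c/n^{2/3} ≫ 1/n is above the triangle threshold p ~ 1/n. Asymptotically E[X] ~ (c³/6)·n^{3(1−α)} = (7³/6)·n^{1} → ∞; triangles are abundant w.h.p.

E[X] ≈ 9776.1571; in regime p = Θ(1/n^{2/3}) E[X] diverges (above the triangle threshold p ~ 1/n).


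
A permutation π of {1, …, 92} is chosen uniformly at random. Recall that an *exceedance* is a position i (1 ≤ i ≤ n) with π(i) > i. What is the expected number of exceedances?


Write X = Σ_{i=1}^{92} X_i, where X_i = 1_{π(i) > i}.
For each fixed i, π(i) is uniform over {1, …, 92} (marginal of a uniform permutation), so P[π(i) > i] = (n − i)/n. Summing: Σ_{i=1}^{92} (n − i)/n = (0 + 1 + … + 91)/92 = 92(92 − 1)/(2·92) = (92 − 1)/2.
Hence E[X] = Σ_{i=1}^{92} (92 − i)/92 = 91/2 ≈ 45.500.

E[X] = 91/2 = 45.500.


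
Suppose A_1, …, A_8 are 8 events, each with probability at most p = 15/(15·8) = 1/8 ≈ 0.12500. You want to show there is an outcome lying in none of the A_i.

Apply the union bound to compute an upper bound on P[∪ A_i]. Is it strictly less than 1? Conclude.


Union bound: P[∪_{i=1}^{8} A_i] ≤ Σ_i P[A_i] ≤ 8·p = 8·(1/8) = 1.
Numerically: 1 ≈ 1.00000.
Is 1 < 1? NO.
Since the bound 1 is ≥ 1, the union bound is uninformative here; it does NOT by itself certify existence.

8·p = 1 ≈ 1.00000; existence NOT certified by the union bound.


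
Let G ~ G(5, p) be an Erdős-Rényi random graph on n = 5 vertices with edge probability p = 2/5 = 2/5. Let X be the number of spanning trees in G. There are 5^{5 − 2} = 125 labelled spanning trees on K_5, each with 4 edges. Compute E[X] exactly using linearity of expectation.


K_5 has 5^{5 − 2} = 125 labelled spanning trees.
For each such spanning tree H, let X_H = 1 if all 4 edges of H are present in G. Then P[X_H = 1] = p^{4} = (2/5)^{4} = 16/625.
Summing the indicators: E[X] = Σ_H E[X_H] = 125 · p^{4} = 125 · 16/625 = 16/5.
Numerically: E[X] ≈ 3.2.

E[X] = 125 · (2/5)^{4} = 16/5 ≈ 3.2.


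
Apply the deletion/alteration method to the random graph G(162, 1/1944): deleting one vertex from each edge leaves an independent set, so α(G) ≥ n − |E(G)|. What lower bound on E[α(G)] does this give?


E[|E(G)|] = C(162, 2)·p = 13041 · (1/1944) = 161/24.
E[α(G)] ≥ n − E[|E(G)|] = 162 − 161/24 = 3727/24.
Numerically: ≈ 155.291667.
(This is only a lower bound; the true E[α(G)] may be larger.)

E[α(G)] ≥ 3727/24 ≈ 155.291667.


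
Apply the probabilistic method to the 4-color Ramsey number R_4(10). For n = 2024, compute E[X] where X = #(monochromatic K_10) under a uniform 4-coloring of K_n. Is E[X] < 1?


E[X] = C(2024, 10) · 4^{1 − 45} = 310936101848269937576192656 · 4^{−44} = 310936101848269937576192656/309485009821345068724781056.
As a reduced fraction: E[X] = 19433506365516871098512041/19342813113834066795298816 ≈ 1.005.
Is E[X] < 1? NO.
Since E[X] ≥ 1, the first-moment bound is inconclusive at n = 2024; it does NOT by itself certify R_4(10) > 2024.

E[X] = 19433506365516871098512041/19342813113834066795298816 ≈ 1.005; E[X] ≥ 1; first-moment method inconclusive here.


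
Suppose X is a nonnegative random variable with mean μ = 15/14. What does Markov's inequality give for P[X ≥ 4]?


μ = E[X] = 15/14, a = 4.
Markov: P[X ≥ 4] ≤ μ/a = (15/14)/4 = 15/56.
Numerically: ≈ 0.26786.
(Since a = 4 > μ = 1.07143, the bound 15/56 is < 1 and informative.)

P[X ≥ 4] ≤ 15/56 ≈ 0.26786.


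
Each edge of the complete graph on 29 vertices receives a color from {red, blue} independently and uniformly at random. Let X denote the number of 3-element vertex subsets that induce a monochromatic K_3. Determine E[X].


Let X = Σ_S X_S over the C(29, 3) = 3654 subsets S of size 3, where X_S = 1 if the K_3 on S is monochromatic.
For a fixed S, the K_3 on S has C(3, 2) = 3 edges. P[all 3 edges red] = (1/2)^3, and likewise for blue, so P[monochromatic] = 2·(1/2)^3 = 2^{1 − 3} = 1/4.
By linearity: E[X] = C(29, 3) · 2^{1 − 3} = 3654 · 1/4 = 1827/2.
Numerically: E[X] ≈ 913.500.

E[X] = C(29,3)·2^(1−C(3,2)) = 1827/2 ≈ 913.500.


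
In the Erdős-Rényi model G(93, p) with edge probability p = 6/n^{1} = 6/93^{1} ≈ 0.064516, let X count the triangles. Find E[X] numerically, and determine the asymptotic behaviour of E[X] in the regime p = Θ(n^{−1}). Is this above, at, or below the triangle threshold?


Number of potential triangles: C(93, 3) = 129766.
Each occurs with probability p³ ≈ (0.064516)³ ≈ 2.6853748e-04.
By linearity: E[X] = C(93, 3)·p³ ≈ 129766 · 2.6853748e-04 ≈ 34.84703.
Here α = 1, so p = 6/n is exactly at the triangle threshold p ~ 1/n. Asymptotically E[X] → c³/6 = 6³/6 = 36 ≈ 36.00000, a bounded constant. In this regime the triangle count is asymptotically Poisson(c³/6).

E[X] ≈ 34.84703; in regime p = Θ(1/n^{1}) E[X] stays bounded (at the triangle threshold p ~ 1/n).


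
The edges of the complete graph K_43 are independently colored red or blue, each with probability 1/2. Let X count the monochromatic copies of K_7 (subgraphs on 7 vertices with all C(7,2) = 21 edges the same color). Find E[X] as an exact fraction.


Let X = Σ_S X_S over the C(43, 7) = 32224114 subsets S of size 7, where X_S = 1 if the K_7 on S is monochromatic.
For a fixed S, the K_7 on S has C(7, 2) = 21 edges. P[all 21 edges red] = (1/2)^21, and likewise for blue, so P[monochromatic] = 2·(1/2)^21 = 2^{1 − 21} = 1/1048576.
Summing: E[X] = C(43, 7) · 2^{1 − 21} = 32224114 · 1/1048576 = 16112057/524288.
Numerically: E[X] ≈ 30.731.

E[X] = C(43,7)·2^(1−C(7,2)) = 16112057/524288 ≈ 30.731.


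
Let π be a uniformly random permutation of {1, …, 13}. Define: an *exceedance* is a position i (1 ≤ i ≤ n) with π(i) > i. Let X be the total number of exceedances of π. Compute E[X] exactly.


Write X = Σ_{i=1}^{13} X_i, where X_i = 1_{π(i) > i}.
For each fixed i, π(i) is uniform over {1, …, 13} (marginal of a uniform permutation), so P[π(i) > i] = (n − i)/n. Summing: Σ_{i=1}^{13} (n − i)/n = (0 + 1 + … + 12)/13 = 13(13 − 1)/(2·13) = (13 − 1)/2.
Hence E[X] = Σ_{i=1}^{13} (13 − i)/13 = 6 ≈ 6.000.

E[X] = 6 = 6.000.


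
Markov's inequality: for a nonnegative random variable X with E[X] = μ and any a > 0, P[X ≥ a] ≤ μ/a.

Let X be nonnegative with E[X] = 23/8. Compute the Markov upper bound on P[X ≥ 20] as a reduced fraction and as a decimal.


μ = E[X] = 23/8, a = 20.
Markov: P[X ≥ 20] ≤ μ/a = (23/8)/20 = 23/160.
Numerically: ≈ 0.1437.
(Since a = 20 > μ = 2.8750, the bound 23/160 is < 1 and informative.)

P[X ≥ 20] ≤ 23/160 ≈ 0.1437.


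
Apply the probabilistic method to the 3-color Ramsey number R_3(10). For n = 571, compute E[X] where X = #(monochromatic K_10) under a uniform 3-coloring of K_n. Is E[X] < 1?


E[X] = C(571, 10) · 3^{1 − 45} = 937951290893172842001 · 3^{−44} = 937951290893172842001/984770902183611232881.
As a reduced fraction: E[X] = 104216810099241426889/109418989131512359209 ≈ 0.952.
Is E[X] < 1? YES.
Since E[X] < 1, there exists a 3-coloring of K_{571} with no monochromatic K_10; hence R_3(10) > 571.

E[X] = 104216810099241426889/109418989131512359209 ≈ 0.952; E[X] < 1, so R_3(10) > 571.


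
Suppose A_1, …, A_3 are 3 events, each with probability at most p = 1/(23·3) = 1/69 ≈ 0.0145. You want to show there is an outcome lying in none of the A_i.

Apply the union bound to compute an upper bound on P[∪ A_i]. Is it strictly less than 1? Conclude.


Union bound: P[∪_{i=1}^{3} A_i] ≤ Σ_i P[A_i] ≤ 3·p = 3·(1/69) = 1/23.
Numerically: 1/23 ≈ 0.0435.
Is 1/23 < 1? YES.
Since P[∪ A_i] ≤ 1/23 < 1, the complement has P[∩ A_i^c] ≥ 1 − 1/23 = 22/23 > 0, so some outcome avoids every A_i.

3·p = 1/23 ≈ 0.0435; existence CERTIFIED by the union bound.


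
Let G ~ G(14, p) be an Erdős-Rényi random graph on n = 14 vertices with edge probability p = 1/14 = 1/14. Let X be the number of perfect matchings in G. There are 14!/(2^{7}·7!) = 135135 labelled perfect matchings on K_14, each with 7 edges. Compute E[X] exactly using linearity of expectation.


K_14 has 14!/(2^{7}·7!) = 135135 labelled perfect matchings.
For each such perfect matching H, let X_H = 1 if all 7 edges of H are present in G. Then P[X_H = 1] = p^{7} = (1/14)^{7} = 1/105413504.
By linearity of expectation: E[X] = Σ_H E[X_H] = 135135 · p^{7} = 135135 · 1/105413504 = 19305/15059072.
Numerically: E[X] ≈ 0.001282.

E[X] = 135135 · (1/14)^{7} = 19305/15059072 ≈ 0.001282.


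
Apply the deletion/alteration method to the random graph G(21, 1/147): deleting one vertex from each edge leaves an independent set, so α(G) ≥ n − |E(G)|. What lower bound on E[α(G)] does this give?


E[|E(G)|] = C(21, 2)·p = 210 · (1/147) = 10/7.
E[α(G)] ≥ n − E[|E(G)|] = 21 − 10/7 = 137/7.
Numerically: ≈ 19.571.
(This is only a lower bound; the true E[α(G)] may be larger.)

E[α(G)] ≥ 137/7 ≈ 19.571.


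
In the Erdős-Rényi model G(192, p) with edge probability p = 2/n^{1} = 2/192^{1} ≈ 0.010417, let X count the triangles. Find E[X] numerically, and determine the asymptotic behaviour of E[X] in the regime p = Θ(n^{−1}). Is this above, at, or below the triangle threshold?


Number of potential triangles: C(192, 3) = 1161280.
Each occurs with probability p³ ≈ (0.010417)³ ≈ 1.1302807e-06.
By linearity: E[X] = C(192, 3)·p³ ≈ 1161280 · 1.1302807e-06 ≈ 1.31257.
Here α = 1, so p = 2/n is exactly at the triangle threshold p ~ 1/n. Asymptotically E[X] → c³/6 = 2³/6 = 4/3 ≈ 1.33333, a bounded constant. In this regime the triangle count is asymptotically Poisson(c³/6).

E[X] ≈ 1.31257; in regime p = Θ(1/n^{1}) E[X] stays bounded (at the triangle threshold p ~ 1/n).


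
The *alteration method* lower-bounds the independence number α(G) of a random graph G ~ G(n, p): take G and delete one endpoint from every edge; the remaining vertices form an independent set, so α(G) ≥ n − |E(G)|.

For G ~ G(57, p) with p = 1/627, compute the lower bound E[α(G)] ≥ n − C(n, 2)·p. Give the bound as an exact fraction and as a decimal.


E[|E(G)|] = C(57, 2)·p = 1596 · (1/627) = 28/11.
E[α(G)] ≥ n − E[|E(G)|] = 57 − 28/11 = 599/11.
Numerically: ≈ 54.455.
(This is only a lower bound; the true E[α(G)] may be larger.)

E[α(G)] ≥ 599/11 ≈ 54.455.


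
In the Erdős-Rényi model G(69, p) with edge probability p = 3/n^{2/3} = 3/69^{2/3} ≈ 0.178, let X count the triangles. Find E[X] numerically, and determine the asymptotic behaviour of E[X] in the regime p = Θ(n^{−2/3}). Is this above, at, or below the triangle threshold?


Number of potential triangles: C(69, 3) = 52394.
Each occurs with probability p³ ≈ (0.178)³ ≈ 5.67108e-03.
By linearity: E[X] = C(69, 3)·p³ ≈ 52394 · 5.67108e-03 ≈ 297.130.
Since α = 2/3 < 1, p = c/n^{2/3} ≫ 1/n is above the triangle threshold p ~ 1/n. Asymptotically E[X] ~ (c³/6)·n^{3(1−α)} = (3³/6)·n^{1} → ∞; triangles are abundant w.h.p.

E[X] ≈ 297.130; in regime p = Θ(1/n^{2/3}) E[X] diverges (above the triangle threshold p ~ 1/n).


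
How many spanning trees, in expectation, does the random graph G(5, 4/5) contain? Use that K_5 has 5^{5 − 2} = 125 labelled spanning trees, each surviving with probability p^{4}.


K_5 has 5^{5 − 2} = 125 labelled spanning trees.
For each such spanning tree H, let X_H = 1 if all 4 edges of H are present in G. Then P[X_H = 1] = p^{4} = (4/5)^{4} = 256/625.
By linearity: E[X] = Σ_H E[X_H] = 125 · p^{4} = 125 · 256/625 = 256/5.
Numerically: E[X] ≈ 51.2.

E[X] = 125 · (4/5)^{4} = 256/5 ≈ 51.2.


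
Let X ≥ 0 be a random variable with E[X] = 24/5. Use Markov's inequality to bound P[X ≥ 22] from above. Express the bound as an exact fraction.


μ = E[X] = 24/5, a = 22.
Markov: P[X ≥ 22] ≤ μ/a = (24/5)/22 = 12/55.
Numerically: ≈ 0.218.
(Since a = 22 > μ = 4.800, the bound 12/55 is < 1 and informative.)

P[X ≥ 22] ≤ 12/55 ≈ 0.218.


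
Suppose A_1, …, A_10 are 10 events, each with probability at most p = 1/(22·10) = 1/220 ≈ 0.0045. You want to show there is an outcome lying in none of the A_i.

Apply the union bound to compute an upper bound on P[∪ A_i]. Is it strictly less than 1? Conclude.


Union bound: P[∪_{i=1}^{10} A_i] ≤ Σ_i P[A_i] ≤ 10·p = 10·(1/220) = 1/22.
Numerically: 1/22 ≈ 0.0455.
Is 1/22 < 1? YES.
Since P[∪ A_i] ≤ 1/22 < 1, the complement has P[∩ A_i^c] ≥ 1 − 1/22 = 21/22 > 0, so some outcome avoids every A_i.

10·p = 1/22 ≈ 0.0455; existence CERTIFIED by the union bound.


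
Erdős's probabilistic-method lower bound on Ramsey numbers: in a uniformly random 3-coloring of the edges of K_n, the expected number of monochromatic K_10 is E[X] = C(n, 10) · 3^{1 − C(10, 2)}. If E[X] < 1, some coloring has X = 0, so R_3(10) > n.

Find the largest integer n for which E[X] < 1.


We need C(n, 10) · 3^{1 − 45} < 1, i.e. C(n, 10) < 3^{45 − 1} = 984770902183611232881.
Check values of n near the boundary:
  n = 567: C(567, 10) = 873787071273467749398; 873787071273467749398 < 984770902183611232881? YES
  n = 568: C(568, 10) = 889446337783744949208; 889446337783744949208 < 984770902183611232881? YES
  n = 569: C(569, 10) = 905357721286137524328; 905357721286137524328 < 984770902183611232881? YES
  n = 570: C(570, 10) = 921524823451961408691; 921524823451961408691 < 984770902183611232881? YES
  n = 571: C(571, 10) = 937951290893172842001; 937951290893172842001 < 984770902183611232881? YES
  n = 572: C(572, 10) = 954640815642161682606; 954640815642161682606 < 984770902183611232881? YES
  n = 573: C(573, 10) = 971597135635805762226; 971597135635805762226 < 984770902183611232881? YES
  n = 574: C(574, 10) = 988824035203816502691; 988824035203816502691 < 984770902183611232881? NO
  n = 575: C(575, 10) = 1006325345561406175305; 1006325345561406175305 < 984770902183611232881? NO
The largest n with C(n, 10) < 984770902183611232881 is n = 573 (where E[X] = 35985079097622435638/36472996377170786403 ≈ 0.98662). Hence R_3(10) > 573, i.e. R_3(10) ≥ 574.

Largest n = 573; hence R_3(10) > 573.


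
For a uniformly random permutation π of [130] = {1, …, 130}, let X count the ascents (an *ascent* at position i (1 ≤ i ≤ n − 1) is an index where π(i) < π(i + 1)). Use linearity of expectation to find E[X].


Write X = Σ X_I over i = 1, …, 129, with X_I the indicator of one ascent.
There are 129 indicators.
For each fixed i, the pair (π(i), π(i+1)) is a uniformly random ordered pair of distinct values from {1, …, 130}; by symmetry P[π(i) < π(i+1)] = 1/2.
By linearity: E[X] = 129 · (1/2) = (130 − 1) · (1/2) = 129/2 ≈ 64.500.

E[X] = 129/2 = 64.500.


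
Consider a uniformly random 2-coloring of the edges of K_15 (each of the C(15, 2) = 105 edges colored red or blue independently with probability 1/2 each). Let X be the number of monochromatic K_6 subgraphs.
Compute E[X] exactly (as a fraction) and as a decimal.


Let X = Σ_S X_S over the C(15, 6) = 5005 subsets S of size 6, where X_S = 1 if the K_6 on S is monochromatic.
For a fixed S, the K_6 on S has C(6, 2) = 15 edges. P[all 15 edges red] = (1/2)^15, and likewise for blue, so P[monochromatic] = 2·(1/2)^15 = 2^{1 − 15} = 1/16384.
By linearity of expectation: E[X] = C(15, 6) · 2^{1 − 15} = 5005 · 1/16384 = 5005/16384.
Numerically: E[X] ≈ 0.305.

E[X] = C(15,6)·2^(1−C(6,2)) = 5005/16384 ≈ 0.305.


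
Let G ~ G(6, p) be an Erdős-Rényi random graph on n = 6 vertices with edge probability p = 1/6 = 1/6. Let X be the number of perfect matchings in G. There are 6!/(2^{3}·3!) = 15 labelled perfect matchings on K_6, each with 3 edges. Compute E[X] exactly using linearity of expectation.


K_6 has 6!/(2^{3}·3!) = 15 labelled perfect matchings.
For each such perfect matching H, let X_H = 1 if all 3 edges of H are present in G. Then P[X_H = 1] = p^{3} = (1/6)^{3} = 1/216.
By linearity of expectation: E[X] = Σ_H E[X_H] = 15 · p^{3} = 15 · 1/216 = 5/72.
Numerically: E[X] ≈ 0.0694.

E[X] = 15 · (1/6)^{3} = 5/72 ≈ 0.0694.


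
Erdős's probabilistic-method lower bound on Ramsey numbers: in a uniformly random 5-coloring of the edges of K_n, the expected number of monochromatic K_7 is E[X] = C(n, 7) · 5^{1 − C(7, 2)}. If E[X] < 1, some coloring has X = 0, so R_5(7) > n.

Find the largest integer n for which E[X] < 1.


We need C(n, 7) · 5^{1 − 21} < 1, i.e. C(n, 7) < 5^{21 − 1} = 95367431640625.
Check values of n near the boundary:
  n = 337: C(337, 7) = 91989916924632; 91989916924632 < 95367431640625? YES
  n = 338: C(338, 7) = 93935323022736; 93935323022736 < 95367431640625? YES
  n = 339: C(339, 7) = 95915887062372; 95915887062372 < 95367431640625? NO
  n = 340: C(340, 7) = 97932136940560; 97932136940560 < 95367431640625? NO
The largest n with C(n, 7) < 95367431640625 is n = 338 (where E[X] = 93935323022736/95367431640625 ≈ 0.985). Hence R_5(7) > 338, i.e. R_5(7) ≥ 339.

Largest n = 338; hence R_5(7) > 338.


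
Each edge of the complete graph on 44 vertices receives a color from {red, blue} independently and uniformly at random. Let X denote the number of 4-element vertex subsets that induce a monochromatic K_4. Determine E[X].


Let X = Σ_S X_S over the C(44, 4) = 135751 subsets S of size 4, where X_S = 1 if the K_4 on S is monochromatic.
For a fixed S, the K_4 on S has C(4, 2) = 6 edges. P[all 6 edges red] = (1/2)^6, and likewise for blue, so P[monochromatic] = 2·(1/2)^6 = 2^{1 − 6} = 1/32.
By linearity of expectation: E[X] = C(44, 4) · 2^{1 − 6} = 135751 · 1/32 = 135751/32.
Numerically: E[X] ≈ 4242.219.

E[X] = C(44,4)·2^(1−C(4,2)) = 135751/32 ≈ 4242.219.


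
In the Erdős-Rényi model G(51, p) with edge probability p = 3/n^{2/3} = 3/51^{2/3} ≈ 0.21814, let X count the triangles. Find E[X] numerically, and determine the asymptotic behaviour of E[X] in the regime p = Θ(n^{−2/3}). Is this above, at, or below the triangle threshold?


Number of potential triangles: C(51, 3) = 20825.
Each occurs with probability p³ ≈ (0.21814)³ ≈ 1.0380623e-02.
By linearity: E[X] = C(51, 3)·p³ ≈ 20825 · 1.0380623e-02 ≈ 216.17647.
Since α = 2/3 < 1, p = c/n^{2/3} ≫ 1/n is above the triangle threshold p ~ 1/n. Asymptotically E[X] ~ (c³/6)·n^{3(1−α)} = (3³/6)·n^{1} → ∞; triangles are abundant w.h.p.

E[X] ≈ 216.17647; in regime p = Θ(1/n^{2/3}) E[X] diverges (above the triangle threshold p ~ 1/n).


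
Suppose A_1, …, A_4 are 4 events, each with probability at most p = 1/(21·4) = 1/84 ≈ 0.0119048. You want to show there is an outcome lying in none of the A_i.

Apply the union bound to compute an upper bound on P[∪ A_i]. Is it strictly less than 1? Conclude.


Union bound: P[∪_{i=1}^{4} A_i] ≤ Σ_i P[A_i] ≤ 4·p = 4·(1/84) = 1/21.
Numerically: 1/21 ≈ 0.0476190.
Is 1/21 < 1? YES.
Since P[∪ A_i] ≤ 1/21 < 1, the complement has P[∩ A_i^c] ≥ 1 − 1/21 = 20/21 > 0, so some outcome avoids every A_i.

4·p = 1/21 ≈ 0.0476190; existence CERTIFIED by the union bound.


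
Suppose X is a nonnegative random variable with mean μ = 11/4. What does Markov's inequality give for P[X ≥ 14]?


μ = E[X] = 11/4, a = 14.
Markov: P[X ≥ 14] ≤ μ/a = (11/4)/14 = 11/56.
Numerically: ≈ 0.196429.
(Since a = 14 > μ = 2.750000, the bound 11/56 is < 1 and informative.)

P[X ≥ 14] ≤ 11/56 ≈ 0.196429.


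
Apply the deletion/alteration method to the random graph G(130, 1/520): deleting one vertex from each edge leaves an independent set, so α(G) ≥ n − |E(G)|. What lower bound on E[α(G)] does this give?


E[|E(G)|] = C(130, 2)·p = 8385 · (1/520) = 129/8.
E[α(G)] ≥ n − E[|E(G)|] = 130 − 129/8 = 911/8.
Numerically: ≈ 113.875000.
(This is only a lower bound; the true E[α(G)] may be larger.)

E[α(G)] ≥ 911/8 ≈ 113.875000.


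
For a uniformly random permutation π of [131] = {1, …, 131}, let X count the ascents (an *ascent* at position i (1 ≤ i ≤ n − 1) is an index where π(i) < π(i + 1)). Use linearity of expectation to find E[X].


Write X = Σ X_I over i = 1, …, 130, with X_I the indicator of one ascent.
There are 130 indicators.
For each fixed i, the pair (π(i), π(i+1)) is a uniformly random ordered pair of distinct values from {1, …, 131}; by symmetry P[π(i) < π(i+1)] = 1/2.
By linearity: E[X] = 130 · (1/2) = (131 − 1) · (1/2) = 65 ≈ 65.000.

E[X] = 65 = 65.000.


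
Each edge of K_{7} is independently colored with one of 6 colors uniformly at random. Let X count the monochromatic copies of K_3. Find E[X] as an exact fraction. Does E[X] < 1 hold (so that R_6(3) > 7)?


E[X] = C(7, 3) · 6^{1 − 3} = 35 · 6^{−2} = 35/36.
As a reduced fraction: E[X] = 35/36 ≈ 0.9722.
Is E[X] < 1? YES.
Since E[X] < 1, there exists a 6-coloring of K_{7} with no monochromatic K_3; hence R_6(3) > 7.

E[X] = 35/36 ≈ 0.9722; E[X] < 1, so R_6(3) > 7.


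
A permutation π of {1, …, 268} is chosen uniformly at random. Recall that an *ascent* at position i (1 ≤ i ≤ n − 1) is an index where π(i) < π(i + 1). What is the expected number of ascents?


Write X = Σ X_I over i = 1, …, 267, with X_I the indicator of one ascent.
There are 267 indicators.
For each fixed i, the pair (π(i), π(i+1)) is a uniformly random ordered pair of distinct values from {1, …, 268}; by symmetry P[π(i) < π(i+1)] = 1/2.
By linearity: E[X] = 267 · (1/2) = (268 − 1) · (1/2) = 267/2 ≈ 133.500.

E[X] = 267/2 = 133.500.


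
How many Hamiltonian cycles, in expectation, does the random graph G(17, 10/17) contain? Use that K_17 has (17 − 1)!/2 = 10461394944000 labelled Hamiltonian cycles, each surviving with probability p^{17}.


K_17 has (17 − 1)!/2 = 10461394944000 labelled Hamiltonian cycles.
For each such Hamiltonian cycle H, let X_H = 1 if all 17 edges of H are present in G. Then P[X_H = 1] = p^{17} = (10/17)^{17} = 100000000000000000/827240261886336764177.
By linearity of expectation: E[X] = Σ_H E[X_H] = 10461394944000 · p^{17} = 10461394944000 · 100000000000000000/827240261886336764177 = 1046139494400000000000000000000/827240261886336764177.
Numerically: E[X] ≈ 1.2646e+09.

E[X] = 10461394944000 · (10/17)^{17} = 1046139494400000000000000000000/827240261886336764177 ≈ 1.2646e+09.


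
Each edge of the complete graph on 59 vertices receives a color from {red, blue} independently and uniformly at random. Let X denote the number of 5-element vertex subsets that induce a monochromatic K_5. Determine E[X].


Let X = Σ_S X_S over the C(59, 5) = 5006386 subsets S of size 5, where X_S = 1 if the K_5 on S is monochromatic.
For a fixed S, the K_5 on S has C(5, 2) = 10 edges. P[all 10 edges red] = (1/2)^10, and likewise for blue, so P[monochromatic] = 2·(1/2)^10 = 2^{1 − 10} = 1/512.
By linearity of expectation: E[X] = C(59, 5) · 2^{1 − 10} = 5006386 · 1/512 = 2503193/256.
Numerically: E[X] ≈ 9778.097656.

E[X] = C(59,5)·2^(1−C(5,2)) = 2503193/256 ≈ 9778.097656.


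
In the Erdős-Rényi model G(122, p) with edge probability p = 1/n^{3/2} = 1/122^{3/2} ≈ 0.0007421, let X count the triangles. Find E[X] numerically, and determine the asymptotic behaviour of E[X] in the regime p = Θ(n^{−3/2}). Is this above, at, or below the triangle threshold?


Number of potential triangles: C(122, 3) = 295240.
Each occurs with probability p³ ≈ (0.0007421)³ ≈ 4.0867753e-10.
By linearity: E[X] = C(122, 3)·p³ ≈ 295240 · 4.0867753e-10 ≈ 0.00012.
Since α = 3/2 > 1, p = c/n^{3/2} = o(1/n) is below the triangle threshold p ~ 1/n. Asymptotically E[X] ~ (c³/6)·n^{3(1−α)} = (1³/6)·n^{-1.5} → 0, so by Markov's inequality G has no triangles w.h.p.

E[X] ≈ 0.00012; in regime p = Θ(1/n^{3/2}) E[X] tends to 0 (below the triangle threshold p ~ 1/n).


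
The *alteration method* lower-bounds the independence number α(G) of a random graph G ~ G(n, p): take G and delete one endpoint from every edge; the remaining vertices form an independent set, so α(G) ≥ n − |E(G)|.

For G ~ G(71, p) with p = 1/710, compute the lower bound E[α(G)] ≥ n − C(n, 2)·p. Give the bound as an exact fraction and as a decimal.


E[|E(G)|] = C(71, 2)·p = 2485 · (1/710) = 7/2.
E[α(G)] ≥ n − E[|E(G)|] = 71 − 7/2 = 135/2.
Numerically: ≈ 67.500000.
(This is only a lower bound; the true E[α(G)] may be larger.)

E[α(G)] ≥ 135/2 ≈ 67.500000.
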